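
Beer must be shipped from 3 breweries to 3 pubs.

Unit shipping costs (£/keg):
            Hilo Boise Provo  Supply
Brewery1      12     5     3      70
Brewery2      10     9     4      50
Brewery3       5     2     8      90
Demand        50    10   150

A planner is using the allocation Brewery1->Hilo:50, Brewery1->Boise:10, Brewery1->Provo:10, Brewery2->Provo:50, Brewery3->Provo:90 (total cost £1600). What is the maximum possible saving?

680

Current plan cost = 50·12 + 10·5 + 10·3 + 50·4 + 90·8 = £1600.
Optimal plan:
  Brewery1->Provo: 70 × £3 = £210
  Brewery2->Provo: 50 × £4 = £200
  Brewery3->Hilo: 50 × £5 = £250
  Brewery3->Boise: 10 × £2 = £20
  Brewery3->Provo: 30 × £8 = £240
Optimal cost = £920.
Saving = 1600 − 920 = £680.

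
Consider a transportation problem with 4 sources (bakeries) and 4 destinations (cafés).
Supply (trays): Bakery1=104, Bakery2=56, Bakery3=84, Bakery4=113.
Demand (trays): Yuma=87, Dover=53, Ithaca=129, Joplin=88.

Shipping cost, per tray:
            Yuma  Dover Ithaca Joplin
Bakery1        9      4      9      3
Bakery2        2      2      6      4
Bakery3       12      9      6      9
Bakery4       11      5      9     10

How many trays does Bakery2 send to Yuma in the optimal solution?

56

Solving gives:
  Bakery1 to Yuma: 16 × 9 = 144
  Bakery1 to Joplin: 88 × 3 = 264
  Bakery2 to Yuma: 56 × 2 = 112
  Bakery3 to Ithaca: 84 × 6 = 504
  Bakery4 to Yuma: 15 × 11 = 165
  Bakery4 to Dover: 53 × 5 = 265
  Bakery4 to Ithaca: 45 × 9 = 405
Total cost = 1859.
So Bakery2→Yuma carries 56 trays.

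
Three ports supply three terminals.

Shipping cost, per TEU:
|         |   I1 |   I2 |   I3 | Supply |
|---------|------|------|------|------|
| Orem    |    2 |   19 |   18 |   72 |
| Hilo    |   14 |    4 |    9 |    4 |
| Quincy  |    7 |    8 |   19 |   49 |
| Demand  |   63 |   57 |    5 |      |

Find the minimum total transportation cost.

700

Optimal allocation:
  Orem→I1: 63 × 2 = 126
  Orem→I2: 4 × 19 = 76
  Orem→I3: 5 × 18 = 90
  Hilo→I2: 4 × 4 = 16
  Quincy→I2: 49 × 8 = 392
Total = 126 + 76 + 90 + 16 + 392 = 700.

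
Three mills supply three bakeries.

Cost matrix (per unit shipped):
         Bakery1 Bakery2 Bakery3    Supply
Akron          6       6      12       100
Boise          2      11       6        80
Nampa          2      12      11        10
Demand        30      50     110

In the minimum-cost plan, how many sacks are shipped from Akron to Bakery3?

30

The minimum-cost plan:
  Akron->Bakery1: 20 × 6 = 120
  Akron->Bakery2: 50 × 6 = 300
  Akron->Bakery3: 30 × 12 = 360
  Boise->Bakery3: 80 × 6 = 480
  Nampa->Bakery1: 10 × 2 = 20
Total cost = 1280.
So Akron→Bakery3 carries 30 sacks.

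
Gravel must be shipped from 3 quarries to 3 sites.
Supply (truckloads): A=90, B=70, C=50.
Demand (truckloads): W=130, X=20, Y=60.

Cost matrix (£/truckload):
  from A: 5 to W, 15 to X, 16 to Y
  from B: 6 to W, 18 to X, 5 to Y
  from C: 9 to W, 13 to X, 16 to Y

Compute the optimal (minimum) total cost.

One minimum-cost allocation:
  A→W: 90 × £5 = £450
  B→W: 10 × £6 = £60
  B→Y: 60 × £5 = £300
  C→W: 30 × £9 = £270
  C→X: 20 × £13 = £260
Total = 450 + 60 + 300 + 270 + 260 = £1340.

1340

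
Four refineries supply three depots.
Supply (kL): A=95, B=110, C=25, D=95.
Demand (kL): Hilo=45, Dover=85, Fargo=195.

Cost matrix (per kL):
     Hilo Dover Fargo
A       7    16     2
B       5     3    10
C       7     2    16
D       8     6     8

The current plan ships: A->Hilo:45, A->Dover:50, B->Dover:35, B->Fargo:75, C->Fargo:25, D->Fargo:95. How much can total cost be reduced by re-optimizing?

Current plan cost = 45·7 + 50·16 + 35·3 + 75·10 + 25·16 + 95·8 = 3130.
Optimal plan:
  A to Fargo: 95 × 2 = 190
  B to Hilo: 45 × 5 = 225
  B to Dover: 60 × 3 = 180
  B to Fargo: 5 × 10 = 50
  C to Dover: 25 × 2 = 50
  D to Fargo: 95 × 8 = 760
Optimal cost = 1455.
Saving = 3130 − 1455 = 1675.

1675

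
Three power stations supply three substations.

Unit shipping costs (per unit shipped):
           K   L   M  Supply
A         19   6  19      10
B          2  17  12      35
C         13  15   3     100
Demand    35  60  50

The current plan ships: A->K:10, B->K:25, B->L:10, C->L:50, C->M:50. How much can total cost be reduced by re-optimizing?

Current plan cost = 10·19 + 25·2 + 10·17 + 50·15 + 50·3 = 1310.
Optimal plan:
  A–L: 10 × 6 = 60
  B–K: 35 × 2 = 70
  C–L: 50 × 15 = 750
  C–M: 50 × 3 = 150
Optimal cost = 1030.
Saving = 1310 − 1030 = 280.

280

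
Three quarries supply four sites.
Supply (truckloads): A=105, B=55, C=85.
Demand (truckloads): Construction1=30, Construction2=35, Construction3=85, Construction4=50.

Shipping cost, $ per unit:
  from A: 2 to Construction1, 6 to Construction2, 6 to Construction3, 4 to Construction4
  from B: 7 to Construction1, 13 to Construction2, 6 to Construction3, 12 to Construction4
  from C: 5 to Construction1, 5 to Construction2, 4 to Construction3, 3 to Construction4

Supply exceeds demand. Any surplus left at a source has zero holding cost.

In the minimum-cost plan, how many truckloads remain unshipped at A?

0

Minimum-cost shipments:
  A->Construction1: 30 × $2 = $60
  A->Construction2: 35 × $6 = $210
  A->Construction4: 40 × $4 = $160
  B->Construction3: 10 × $6 = $60
  C->Construction3: 75 × $4 = $300
  C->Construction4: 10 × $3 = $30
Total cost = $820.
A ships 105 of its 105, leaving 0.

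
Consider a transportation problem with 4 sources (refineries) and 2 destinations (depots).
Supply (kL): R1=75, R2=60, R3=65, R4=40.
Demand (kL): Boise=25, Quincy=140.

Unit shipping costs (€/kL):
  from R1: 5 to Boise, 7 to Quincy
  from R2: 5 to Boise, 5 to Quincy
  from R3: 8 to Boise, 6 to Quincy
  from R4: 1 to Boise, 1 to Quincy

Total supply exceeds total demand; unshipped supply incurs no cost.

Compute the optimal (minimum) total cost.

705

One minimum-cost allocation:
  R1->Boise: 25 kL
  R2->Quincy: 60 kL
  R3->Quincy: 40 kL
  R4->Quincy: 40 kL
Total cost = €705.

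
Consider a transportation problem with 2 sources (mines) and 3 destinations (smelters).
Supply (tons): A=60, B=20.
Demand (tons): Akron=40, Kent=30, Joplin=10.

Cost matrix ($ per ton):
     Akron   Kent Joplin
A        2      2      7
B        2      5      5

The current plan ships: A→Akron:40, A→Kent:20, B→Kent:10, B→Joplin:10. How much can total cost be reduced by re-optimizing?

Current plan cost = 40·2 + 20·2 + 10·5 + 10·5 = $220.
Optimal plan:
  A to Akron: 30 × $2 = $60
  A to Kent: 30 × $2 = $60
  B to Akron: 10 × $2 = $20
  B to Joplin: 10 × $5 = $50
Optimal cost = $190.
Saving = 220 − 190 = $30.

30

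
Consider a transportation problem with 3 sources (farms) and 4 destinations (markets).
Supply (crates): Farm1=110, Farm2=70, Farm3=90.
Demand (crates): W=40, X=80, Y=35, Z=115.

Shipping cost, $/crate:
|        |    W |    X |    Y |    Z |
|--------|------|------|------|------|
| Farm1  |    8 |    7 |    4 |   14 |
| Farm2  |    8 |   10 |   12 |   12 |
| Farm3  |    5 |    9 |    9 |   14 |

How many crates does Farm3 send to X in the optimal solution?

5

The minimum-cost plan:
  Farm1–X: 75 × $7 = $525
  Farm1–Y: 35 × $4 = $140
  Farm2–Z: 70 × $12 = $840
  Farm3–W: 40 × $5 = $200
  Farm3–X: 5 × $9 = $45
  Farm3–Z: 45 × $14 = $630
Total cost = $2380.
So Farm3→X carries 5 crates.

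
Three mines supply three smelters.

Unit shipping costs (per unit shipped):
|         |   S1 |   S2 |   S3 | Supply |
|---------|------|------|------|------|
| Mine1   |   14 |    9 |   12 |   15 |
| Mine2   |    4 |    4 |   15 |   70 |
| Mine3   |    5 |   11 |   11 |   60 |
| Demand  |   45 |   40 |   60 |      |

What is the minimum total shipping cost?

1030

A cheapest plan:
  Mine1->S3: 15 tons
  Mine2->S1: 30 tons
  Mine2->S2: 40 tons
  Mine3->S1: 15 tons
  Mine3->S3: 45 tons
Total cost = 1030.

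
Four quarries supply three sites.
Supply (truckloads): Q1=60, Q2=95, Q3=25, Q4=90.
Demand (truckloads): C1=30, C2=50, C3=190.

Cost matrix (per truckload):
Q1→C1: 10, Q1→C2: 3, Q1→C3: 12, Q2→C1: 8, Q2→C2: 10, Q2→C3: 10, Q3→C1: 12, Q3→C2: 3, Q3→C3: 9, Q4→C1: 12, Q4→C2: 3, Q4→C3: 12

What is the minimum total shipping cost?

2465

Optimal allocation:
  Q1->C2: 50 × 3 = 150
  Q1->C3: 10 × 12 = 120
  Q2->C1: 30 × 8 = 240
  Q2->C3: 65 × 10 = 650
  Q3->C3: 25 × 9 = 225
  Q4->C3: 90 × 12 = 1080
Total = 150 + 120 + 240 + 650 + 225 + 1080 = 2465.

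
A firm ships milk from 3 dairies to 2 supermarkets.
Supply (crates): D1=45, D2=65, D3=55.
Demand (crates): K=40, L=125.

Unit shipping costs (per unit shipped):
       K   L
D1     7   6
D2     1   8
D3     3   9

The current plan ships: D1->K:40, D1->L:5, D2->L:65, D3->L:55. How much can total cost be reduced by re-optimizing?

320

Current plan cost = 40·7 + 5·6 + 65·8 + 55·9 = 1325.
Optimal plan:
  D1->L: 45 × 6 = 270
  D2->K: 40 × 1 = 40
  D2->L: 25 × 8 = 200
  D3->L: 55 × 9 = 495
Optimal cost = 1005.
Saving = 1325 − 1005 = 320.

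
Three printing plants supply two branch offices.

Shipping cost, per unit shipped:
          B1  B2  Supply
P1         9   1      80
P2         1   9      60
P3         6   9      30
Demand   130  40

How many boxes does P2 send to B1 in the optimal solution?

The minimum-cost plan:
  P1 to B1: 40 × 9 = 360
  P1 to B2: 40 × 1 = 40
  P2 to B1: 60 × 1 = 60
  P3 to B1: 30 × 6 = 180
Total cost = 640.
So P2→B1 carries 60 boxes.

60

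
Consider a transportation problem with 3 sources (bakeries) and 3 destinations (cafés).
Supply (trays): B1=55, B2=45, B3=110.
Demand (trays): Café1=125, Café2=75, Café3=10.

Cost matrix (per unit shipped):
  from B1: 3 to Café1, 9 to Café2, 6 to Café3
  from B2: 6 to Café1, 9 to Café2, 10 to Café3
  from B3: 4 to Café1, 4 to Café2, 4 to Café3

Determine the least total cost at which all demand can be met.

A cheapest plan:
  B1–Café1: 55 × 3 = 165
  B2–Café1: 45 × 6 = 270
  B3–Café1: 25 × 4 = 100
  B3–Café2: 75 × 4 = 300
  B3–Café3: 10 × 4 = 40
Total = 165 + 270 + 100 + 300 + 40 = 875.

875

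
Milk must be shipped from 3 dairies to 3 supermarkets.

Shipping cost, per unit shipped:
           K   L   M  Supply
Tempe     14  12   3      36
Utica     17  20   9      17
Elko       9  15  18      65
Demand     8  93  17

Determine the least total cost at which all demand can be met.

1512

One minimum-cost allocation:
  Tempe→L: 36 crates
  Utica→M: 17 crates
  Elko→K: 8 crates
  Elko→L: 57 crates
Total cost = 1512.
(Supply check: Tempe ships 36; Utica ships 17; Elko ships 65.)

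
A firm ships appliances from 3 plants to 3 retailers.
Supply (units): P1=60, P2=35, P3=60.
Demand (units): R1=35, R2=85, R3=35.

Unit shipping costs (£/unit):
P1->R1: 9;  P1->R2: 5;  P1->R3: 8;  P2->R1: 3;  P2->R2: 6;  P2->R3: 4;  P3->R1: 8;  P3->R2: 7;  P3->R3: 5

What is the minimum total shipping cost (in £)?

755

One minimum-cost allocation:
  P1->R2: 60 units
  P2->R1: 35 units
  P3->R2: 25 units
  P3->R3: 35 units
Total cost = £755.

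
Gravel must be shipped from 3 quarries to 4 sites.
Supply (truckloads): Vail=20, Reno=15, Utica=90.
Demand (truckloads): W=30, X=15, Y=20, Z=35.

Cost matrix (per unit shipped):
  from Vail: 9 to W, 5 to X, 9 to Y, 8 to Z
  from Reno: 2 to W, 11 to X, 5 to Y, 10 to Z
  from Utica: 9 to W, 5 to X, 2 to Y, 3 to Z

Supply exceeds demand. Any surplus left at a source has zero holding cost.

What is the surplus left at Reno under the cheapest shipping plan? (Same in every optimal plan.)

Minimum-cost shipments:
  Vail->X: 15 truckloads
  Reno->W: 15 truckloads
  Utica->W: 15 truckloads
  Utica->Y: 20 truckloads
  Utica->Z: 35 truckloads
Total cost = 385.
Reno ships 15 of its 15, leaving 0.

0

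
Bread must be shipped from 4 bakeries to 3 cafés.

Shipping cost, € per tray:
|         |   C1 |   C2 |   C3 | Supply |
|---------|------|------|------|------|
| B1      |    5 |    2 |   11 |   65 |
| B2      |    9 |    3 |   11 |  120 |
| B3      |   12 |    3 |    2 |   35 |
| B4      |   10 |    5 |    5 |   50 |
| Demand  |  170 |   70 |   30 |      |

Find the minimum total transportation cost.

One minimum-cost allocation:
  B1→C1: 65 × €5 = €325
  B2→C1: 55 × €9 = €495
  B2→C2: 65 × €3 = €195
  B3→C2: 5 × €3 = €15
  B3→C3: 30 × €2 = €60
  B4→C1: 50 × €10 = €500
Total = 325 + 495 + 195 + 15 + 60 + 500 = €1590.
(Supply check: B1 ships 65; B2 ships 120; B3 ships 35; B4 ships 50.)

1590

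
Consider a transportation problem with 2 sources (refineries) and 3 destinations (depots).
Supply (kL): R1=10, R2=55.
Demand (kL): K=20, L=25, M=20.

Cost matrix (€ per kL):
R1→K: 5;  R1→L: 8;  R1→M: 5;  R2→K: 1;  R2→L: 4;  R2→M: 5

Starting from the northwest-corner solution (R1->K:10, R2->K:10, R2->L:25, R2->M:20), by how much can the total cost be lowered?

Current plan cost = 10·5 + 10·1 + 25·4 + 20·5 = €260.
Optimal plan:
  R1->M: 10 × €5 = €50
  R2->K: 20 × €1 = €20
  R2->L: 25 × €4 = €100
  R2->M: 10 × €5 = €50
Optimal cost = €220.
Saving = 260 − 220 = €40.

40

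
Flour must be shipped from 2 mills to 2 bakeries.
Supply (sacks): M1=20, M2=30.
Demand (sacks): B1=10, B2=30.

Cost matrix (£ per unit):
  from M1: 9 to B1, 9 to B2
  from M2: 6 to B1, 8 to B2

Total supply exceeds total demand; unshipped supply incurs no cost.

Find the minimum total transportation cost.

Optimal allocation:
  M1->B2: 10 × £9 = £90
  M2->B1: 10 × £6 = £60
  M2->B2: 20 × £8 = £160
Total = 90 + 60 + 160 = £310.

310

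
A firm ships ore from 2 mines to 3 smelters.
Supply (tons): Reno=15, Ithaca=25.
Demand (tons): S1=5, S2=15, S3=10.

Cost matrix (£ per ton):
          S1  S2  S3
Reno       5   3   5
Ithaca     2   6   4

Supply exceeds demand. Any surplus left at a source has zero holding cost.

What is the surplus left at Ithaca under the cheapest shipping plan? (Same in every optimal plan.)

Minimum-cost shipments:
  Reno–S2: 15 × £3 = £45
  Ithaca–S1: 5 × £2 = £10
  Ithaca–S3: 10 × £4 = £40
Total cost = £95.
Ithaca ships 15 of its 25, leaving 10.

10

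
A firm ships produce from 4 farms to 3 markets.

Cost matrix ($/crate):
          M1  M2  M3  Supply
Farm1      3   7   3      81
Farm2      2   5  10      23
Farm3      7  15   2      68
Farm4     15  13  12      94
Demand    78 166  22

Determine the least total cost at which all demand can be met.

2142

An optimal shipping plan:
  Farm1→M1: 32 × $3 = $96
  Farm1→M2: 49 × $7 = $343
  Farm2→M2: 23 × $5 = $115
  Farm3→M1: 46 × $7 = $322
  Farm3→M3: 22 × $2 = $44
  Farm4→M2: 94 × $13 = $1222
Total = 96 + 343 + 115 + 322 + 44 + 1222 = $2142.
(Supply check: Farm1 ships 81; Farm2 ships 23; Farm3 ships 68; Farm4 ships 94.)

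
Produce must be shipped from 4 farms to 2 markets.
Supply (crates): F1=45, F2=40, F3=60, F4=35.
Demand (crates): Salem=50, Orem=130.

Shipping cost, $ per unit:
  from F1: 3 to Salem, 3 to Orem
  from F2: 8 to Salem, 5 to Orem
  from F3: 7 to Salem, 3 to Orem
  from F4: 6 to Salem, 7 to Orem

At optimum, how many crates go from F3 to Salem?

The minimum-cost plan:
  F1–Salem: 15 × $3 = $45
  F1–Orem: 30 × $3 = $90
  F2–Orem: 40 × $5 = $200
  F3–Orem: 60 × $3 = $180
  F4–Salem: 35 × $6 = $210
Total cost = $725.
The route F3→Salem is not used.

0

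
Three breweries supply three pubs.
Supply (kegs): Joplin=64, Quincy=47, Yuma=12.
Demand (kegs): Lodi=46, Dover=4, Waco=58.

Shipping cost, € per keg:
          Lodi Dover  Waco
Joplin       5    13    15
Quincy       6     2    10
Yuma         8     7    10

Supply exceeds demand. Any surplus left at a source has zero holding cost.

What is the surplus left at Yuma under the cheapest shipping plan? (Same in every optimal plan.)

Minimum-cost shipments:
  Joplin->Lodi: 46 × €5 = €230
  Joplin->Waco: 3 × €15 = €45
  Quincy->Dover: 4 × €2 = €8
  Quincy->Waco: 43 × €10 = €430
  Yuma->Waco: 12 × €10 = €120
Total cost = €833.
Yuma ships 12 of its 12, leaving 0.

0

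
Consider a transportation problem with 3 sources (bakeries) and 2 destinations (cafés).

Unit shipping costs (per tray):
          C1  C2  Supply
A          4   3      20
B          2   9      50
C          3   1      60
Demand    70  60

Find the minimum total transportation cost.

One minimum-cost allocation:
  A–C1: 20 × 4 = 80
  B–C1: 50 × 2 = 100
  C–C2: 60 × 1 = 60
Total = 80 + 100 + 60 = 240.
(Supply check: A ships 20; B ships 50; C ships 60.)

240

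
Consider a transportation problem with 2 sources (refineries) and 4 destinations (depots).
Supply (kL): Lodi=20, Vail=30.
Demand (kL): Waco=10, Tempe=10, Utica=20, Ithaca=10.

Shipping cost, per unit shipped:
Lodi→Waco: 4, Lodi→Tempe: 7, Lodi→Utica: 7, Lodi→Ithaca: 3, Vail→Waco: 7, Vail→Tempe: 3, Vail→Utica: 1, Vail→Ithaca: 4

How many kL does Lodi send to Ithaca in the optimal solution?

The minimum-cost plan:
  Lodi->Waco: 10 kL
  Lodi->Ithaca: 10 kL
  Vail->Tempe: 10 kL
  Vail->Utica: 20 kL
Total cost = 120.
So Lodi→Ithaca carries 10 kL.

10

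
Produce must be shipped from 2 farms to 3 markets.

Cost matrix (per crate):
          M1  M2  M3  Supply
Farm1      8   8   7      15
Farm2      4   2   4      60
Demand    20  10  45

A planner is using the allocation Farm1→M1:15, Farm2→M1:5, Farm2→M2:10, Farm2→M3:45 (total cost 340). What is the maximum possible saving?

15

Current plan cost = 15·8 + 5·4 + 10·2 + 45·4 = 340.
Optimal plan:
  Farm1→M3: 15 × 7 = 105
  Farm2→M1: 20 × 4 = 80
  Farm2→M2: 10 × 2 = 20
  Farm2→M3: 30 × 4 = 120
Optimal cost = 325.
Saving = 340 − 325 = 15.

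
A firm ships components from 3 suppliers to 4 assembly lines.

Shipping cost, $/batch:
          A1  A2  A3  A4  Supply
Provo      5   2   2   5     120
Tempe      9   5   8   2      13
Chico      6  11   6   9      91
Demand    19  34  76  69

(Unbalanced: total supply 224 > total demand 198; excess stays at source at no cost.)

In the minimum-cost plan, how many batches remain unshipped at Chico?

26

Minimum-cost shipments:
  Provo–A2: 34 batches
  Provo–A3: 76 batches
  Provo–A4: 10 batches
  Tempe–A4: 13 batches
  Chico–A1: 19 batches
  Chico–A4: 46 batches
Total cost = $824.
Chico ships 65 of its 91, leaving 26.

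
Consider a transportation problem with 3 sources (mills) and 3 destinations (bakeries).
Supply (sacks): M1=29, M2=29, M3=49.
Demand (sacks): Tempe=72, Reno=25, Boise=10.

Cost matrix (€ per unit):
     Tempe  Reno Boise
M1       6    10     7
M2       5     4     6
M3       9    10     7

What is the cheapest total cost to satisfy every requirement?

One minimum-cost allocation:
  M1–Tempe: 29 × €6 = €174
  M2–Tempe: 4 × €5 = €20
  M2–Reno: 25 × €4 = €100
  M3–Tempe: 39 × €9 = €351
  M3–Boise: 10 × €7 = €70
Total = 174 + 20 + 100 + 351 + 70 = €715.

715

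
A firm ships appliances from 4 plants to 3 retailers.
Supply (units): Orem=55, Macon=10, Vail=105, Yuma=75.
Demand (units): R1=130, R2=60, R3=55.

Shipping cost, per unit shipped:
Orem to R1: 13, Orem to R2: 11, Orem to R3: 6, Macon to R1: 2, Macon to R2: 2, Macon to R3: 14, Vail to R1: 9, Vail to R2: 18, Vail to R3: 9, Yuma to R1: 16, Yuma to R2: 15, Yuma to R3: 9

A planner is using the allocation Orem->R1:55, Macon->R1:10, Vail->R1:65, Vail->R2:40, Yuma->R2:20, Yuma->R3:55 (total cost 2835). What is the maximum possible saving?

Current plan cost = 55·13 + 10·2 + 65·9 + 40·18 + 20·15 + 55·9 = 2835.
Optimal plan:
  Orem->R2: 55 units
  Macon->R1: 10 units
  Vail->R1: 105 units
  Yuma->R1: 15 units
  Yuma->R2: 5 units
  Yuma->R3: 55 units
Optimal cost = 2380.
Saving = 2835 − 2380 = 455.

455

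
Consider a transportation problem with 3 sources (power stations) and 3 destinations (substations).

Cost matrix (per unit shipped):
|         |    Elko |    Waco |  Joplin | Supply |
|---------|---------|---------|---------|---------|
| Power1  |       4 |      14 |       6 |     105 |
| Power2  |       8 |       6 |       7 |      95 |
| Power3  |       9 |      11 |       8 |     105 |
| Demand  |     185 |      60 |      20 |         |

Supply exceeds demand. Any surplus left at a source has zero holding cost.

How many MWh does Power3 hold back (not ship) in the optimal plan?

40

Minimum-cost shipments:
  Power1→Elko: 105 × 4 = 420
  Power2→Elko: 35 × 8 = 280
  Power2→Waco: 60 × 6 = 360
  Power3→Elko: 45 × 9 = 405
  Power3→Joplin: 20 × 8 = 160
Total cost = 1625.
Power3 ships 65 of its 105, leaving 40.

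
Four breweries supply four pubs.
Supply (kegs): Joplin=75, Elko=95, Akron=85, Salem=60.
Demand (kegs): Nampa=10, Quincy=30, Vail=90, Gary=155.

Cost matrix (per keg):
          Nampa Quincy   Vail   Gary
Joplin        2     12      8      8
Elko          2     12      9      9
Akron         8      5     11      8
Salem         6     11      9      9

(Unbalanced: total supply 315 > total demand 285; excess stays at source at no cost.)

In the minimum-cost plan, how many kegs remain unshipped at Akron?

Minimum-cost shipments:
  Joplin->Vail: 30 × 8 = 240
  Joplin->Gary: 45 × 8 = 360
  Elko->Nampa: 10 × 2 = 20
  Elko->Gary: 55 × 9 = 495
  Akron->Quincy: 30 × 5 = 150
  Akron->Gary: 55 × 8 = 440
  Salem->Vail: 60 × 9 = 540
Total cost = 2245.
Akron ships 85 of its 85, leaving 0.

0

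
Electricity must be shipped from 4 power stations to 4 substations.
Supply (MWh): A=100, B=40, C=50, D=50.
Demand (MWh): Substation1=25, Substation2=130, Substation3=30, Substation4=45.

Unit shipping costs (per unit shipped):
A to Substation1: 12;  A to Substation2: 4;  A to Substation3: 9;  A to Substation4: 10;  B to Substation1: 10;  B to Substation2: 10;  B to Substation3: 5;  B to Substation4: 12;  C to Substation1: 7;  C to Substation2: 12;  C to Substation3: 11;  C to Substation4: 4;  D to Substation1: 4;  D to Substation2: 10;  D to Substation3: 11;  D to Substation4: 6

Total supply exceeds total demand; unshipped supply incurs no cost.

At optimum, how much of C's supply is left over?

5

Minimum-cost shipments:
  A to Substation2: 100 × 4 = 400
  B to Substation2: 10 × 10 = 100
  B to Substation3: 30 × 5 = 150
  C to Substation4: 45 × 4 = 180
  D to Substation1: 25 × 4 = 100
  D to Substation2: 20 × 10 = 200
Total cost = 1130.
C ships 45 of its 50, leaving 5.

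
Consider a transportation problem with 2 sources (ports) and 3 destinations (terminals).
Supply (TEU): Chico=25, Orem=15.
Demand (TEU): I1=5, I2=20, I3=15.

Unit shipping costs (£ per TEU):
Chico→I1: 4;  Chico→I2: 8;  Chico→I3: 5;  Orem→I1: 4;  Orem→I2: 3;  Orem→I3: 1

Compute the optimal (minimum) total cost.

An optimal shipping plan:
  Chico to I1: 5 × £4 = £20
  Chico to I2: 5 × £8 = £40
  Chico to I3: 15 × £5 = £75
  Orem to I2: 15 × £3 = £45
Total = 20 + 40 + 75 + 45 = £180.

180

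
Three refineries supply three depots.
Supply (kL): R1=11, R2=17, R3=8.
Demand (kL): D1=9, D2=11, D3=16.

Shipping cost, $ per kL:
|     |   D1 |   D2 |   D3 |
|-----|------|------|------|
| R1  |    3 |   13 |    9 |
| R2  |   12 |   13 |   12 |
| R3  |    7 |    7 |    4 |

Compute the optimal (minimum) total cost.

292

A cheapest plan:
  R1→D1: 9 × $3 = $27
  R1→D3: 2 × $9 = $18
  R2→D2: 11 × $13 = $143
  R2→D3: 6 × $12 = $72
  R3→D3: 8 × $4 = $32
Total = 27 + 18 + 143 + 72 + 32 = $292.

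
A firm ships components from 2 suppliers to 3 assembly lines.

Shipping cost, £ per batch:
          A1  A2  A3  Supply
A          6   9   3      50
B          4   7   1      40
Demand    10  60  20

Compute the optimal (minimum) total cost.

580

An optimal shipping plan:
  A→A1: 10 × £6 = £60
  A→A2: 20 × £9 = £180
  A→A3: 20 × £3 = £60
  B→A2: 40 × £7 = £280
Total = 60 + 180 + 60 + 280 = £580.
(Supply check: A ships 50; B ships 40.)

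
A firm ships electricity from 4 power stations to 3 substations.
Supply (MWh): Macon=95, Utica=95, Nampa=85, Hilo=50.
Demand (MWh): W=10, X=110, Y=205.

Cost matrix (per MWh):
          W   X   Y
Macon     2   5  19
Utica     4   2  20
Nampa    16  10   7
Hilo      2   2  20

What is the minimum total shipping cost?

3140

A cheapest plan:
  Macon→Y: 95 × 19 = 1805
  Utica→X: 70 × 2 = 140
  Utica→Y: 25 × 20 = 500
  Nampa→Y: 85 × 7 = 595
  Hilo→W: 10 × 2 = 20
  Hilo→X: 40 × 2 = 80
Total = 1805 + 140 + 500 + 595 + 20 + 80 = 3140.
(Supply check: Macon ships 95; Utica ships 95; Nampa ships 85; Hilo ships 50.)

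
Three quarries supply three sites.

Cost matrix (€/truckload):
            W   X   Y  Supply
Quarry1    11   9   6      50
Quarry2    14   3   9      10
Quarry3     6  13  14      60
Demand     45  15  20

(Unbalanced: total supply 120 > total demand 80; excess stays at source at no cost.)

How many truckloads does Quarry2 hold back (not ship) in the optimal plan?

An optimal plan:
  Quarry1–X: 5 truckloads
  Quarry1–Y: 20 truckloads
  Quarry2–X: 10 truckloads
  Quarry3–W: 45 truckloads
Total cost = €465.
Quarry2 ships 10 of its 10, leaving 0.

0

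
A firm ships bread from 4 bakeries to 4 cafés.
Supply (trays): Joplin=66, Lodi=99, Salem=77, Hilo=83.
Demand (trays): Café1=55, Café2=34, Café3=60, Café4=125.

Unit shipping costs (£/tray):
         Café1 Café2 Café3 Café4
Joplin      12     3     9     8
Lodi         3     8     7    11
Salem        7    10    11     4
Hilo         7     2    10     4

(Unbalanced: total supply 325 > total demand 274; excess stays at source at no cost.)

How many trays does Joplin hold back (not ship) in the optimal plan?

An optimal plan:
  Joplin->Café3: 16 × £9 = £144
  Lodi->Café1: 55 × £3 = £165
  Lodi->Café3: 44 × £7 = £308
  Salem->Café4: 76 × £4 = £304
  Hilo->Café2: 34 × £2 = £68
  Hilo->Café4: 49 × £4 = £196
Total cost = £1185.
Joplin ships 16 of its 66, leaving 50.

50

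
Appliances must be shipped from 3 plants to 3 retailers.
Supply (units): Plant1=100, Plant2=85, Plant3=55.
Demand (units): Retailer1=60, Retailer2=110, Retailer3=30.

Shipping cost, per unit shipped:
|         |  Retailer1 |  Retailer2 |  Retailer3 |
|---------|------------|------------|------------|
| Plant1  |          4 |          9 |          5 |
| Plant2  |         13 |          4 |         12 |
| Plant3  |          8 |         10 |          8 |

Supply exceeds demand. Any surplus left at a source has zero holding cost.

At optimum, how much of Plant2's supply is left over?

0

Minimum-cost shipments:
  Plant1->Retailer1: 60 × 4 = 240
  Plant1->Retailer2: 10 × 9 = 90
  Plant1->Retailer3: 30 × 5 = 150
  Plant2->Retailer2: 85 × 4 = 340
  Plant3->Retailer2: 15 × 10 = 150
Total cost = 970.
Plant2 ships 85 of its 85, leaving 0.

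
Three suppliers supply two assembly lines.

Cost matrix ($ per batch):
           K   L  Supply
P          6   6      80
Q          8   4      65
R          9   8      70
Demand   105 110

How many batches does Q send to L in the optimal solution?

65

Optimal shipments:
  P->K: 80 × $6 = $480
  Q->L: 65 × $4 = $260
  R->K: 25 × $9 = $225
  R->L: 45 × $8 = $360
Total cost = $1325.
So Q→L carries 65 batches.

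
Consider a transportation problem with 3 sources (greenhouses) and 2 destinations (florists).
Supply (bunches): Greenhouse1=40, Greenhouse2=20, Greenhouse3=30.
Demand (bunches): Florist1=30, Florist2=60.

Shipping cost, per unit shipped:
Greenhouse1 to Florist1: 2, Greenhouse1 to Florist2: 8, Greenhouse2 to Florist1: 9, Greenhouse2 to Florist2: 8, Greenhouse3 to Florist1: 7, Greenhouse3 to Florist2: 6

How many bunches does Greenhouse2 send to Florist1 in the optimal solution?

0

Solving gives:
  Greenhouse1–Florist1: 30 × 2 = 60
  Greenhouse1–Florist2: 10 × 8 = 80
  Greenhouse2–Florist2: 20 × 8 = 160
  Greenhouse3–Florist2: 30 × 6 = 180
Total cost = 480.
The route Greenhouse2→Florist1 is not used.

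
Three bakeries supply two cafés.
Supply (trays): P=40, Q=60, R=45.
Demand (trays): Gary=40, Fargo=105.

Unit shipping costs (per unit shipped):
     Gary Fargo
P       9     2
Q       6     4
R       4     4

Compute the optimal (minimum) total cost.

500

Optimal allocation:
  P to Fargo: 40 × 2 = 80
  Q to Fargo: 60 × 4 = 240
  R to Gary: 40 × 4 = 160
  R to Fargo: 5 × 4 = 20
Total = 80 + 240 + 160 + 20 = 500.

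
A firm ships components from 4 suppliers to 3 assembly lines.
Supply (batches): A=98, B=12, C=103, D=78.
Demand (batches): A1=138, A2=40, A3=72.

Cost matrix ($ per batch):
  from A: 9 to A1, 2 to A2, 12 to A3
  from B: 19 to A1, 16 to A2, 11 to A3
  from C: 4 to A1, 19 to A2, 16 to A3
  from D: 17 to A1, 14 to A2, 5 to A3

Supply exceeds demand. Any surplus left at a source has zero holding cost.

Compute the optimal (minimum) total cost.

1167

One minimum-cost allocation:
  A–A1: 35 × $9 = $315
  A–A2: 40 × $2 = $80
  C–A1: 103 × $4 = $412
  D–A3: 72 × $5 = $360
Total = 315 + 80 + 412 + 360 = $1167.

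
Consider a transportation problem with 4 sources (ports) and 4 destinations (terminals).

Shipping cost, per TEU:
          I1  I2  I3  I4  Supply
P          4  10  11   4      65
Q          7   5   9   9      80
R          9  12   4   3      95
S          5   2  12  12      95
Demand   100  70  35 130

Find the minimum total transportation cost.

1410

Optimal allocation:
  P–I4: 65 × 4 = 260
  Q–I1: 75 × 7 = 525
  Q–I3: 5 × 9 = 45
  R–I3: 30 × 4 = 120
  R–I4: 65 × 3 = 195
  S–I1: 25 × 5 = 125
  S–I2: 70 × 2 = 140
Total = 260 + 525 + 45 + 120 + 195 + 125 + 140 = 1410.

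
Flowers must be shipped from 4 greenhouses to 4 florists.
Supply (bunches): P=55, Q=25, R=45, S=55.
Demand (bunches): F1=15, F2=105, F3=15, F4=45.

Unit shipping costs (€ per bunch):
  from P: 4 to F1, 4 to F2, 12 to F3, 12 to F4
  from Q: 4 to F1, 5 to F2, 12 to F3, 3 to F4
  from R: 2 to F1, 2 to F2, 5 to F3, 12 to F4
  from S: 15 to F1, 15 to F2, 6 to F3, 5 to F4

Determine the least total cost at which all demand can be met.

700

One minimum-cost allocation:
  P->F2: 55 bunches
  Q->F1: 15 bunches
  Q->F2: 5 bunches
  Q->F4: 5 bunches
  R->F2: 45 bunches
  S->F3: 15 bunches
  S->F4: 40 bunches
Total cost = €700.
(Supply check: P ships 55; Q ships 25; R ships 45; S ships 55.)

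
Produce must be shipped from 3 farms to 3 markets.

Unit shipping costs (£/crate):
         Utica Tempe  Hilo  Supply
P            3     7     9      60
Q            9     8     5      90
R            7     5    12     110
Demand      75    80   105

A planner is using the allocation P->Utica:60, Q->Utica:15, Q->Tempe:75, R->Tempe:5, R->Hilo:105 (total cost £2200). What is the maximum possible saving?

Current plan cost = 60·3 + 15·9 + 75·8 + 5·5 + 105·12 = £2200.
Optimal plan:
  P–Utica: 60 × £3 = £180
  Q–Hilo: 90 × £5 = £450
  R–Utica: 15 × £7 = £105
  R–Tempe: 80 × £5 = £400
  R–Hilo: 15 × £12 = £180
Optimal cost = £1315.
Saving = 2200 − 1315 = £885.

885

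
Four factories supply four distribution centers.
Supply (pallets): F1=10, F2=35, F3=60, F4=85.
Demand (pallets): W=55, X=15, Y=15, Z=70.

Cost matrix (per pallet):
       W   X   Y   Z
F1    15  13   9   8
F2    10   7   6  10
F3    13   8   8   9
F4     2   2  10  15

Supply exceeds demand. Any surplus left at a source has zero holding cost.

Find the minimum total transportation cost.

850

One minimum-cost allocation:
  F1 to Z: 10 × 8 = 80
  F2 to Y: 15 × 6 = 90
  F3 to Z: 60 × 9 = 540
  F4 to W: 55 × 2 = 110
  F4 to X: 15 × 2 = 30
Total = 80 + 90 + 540 + 110 + 30 = 850.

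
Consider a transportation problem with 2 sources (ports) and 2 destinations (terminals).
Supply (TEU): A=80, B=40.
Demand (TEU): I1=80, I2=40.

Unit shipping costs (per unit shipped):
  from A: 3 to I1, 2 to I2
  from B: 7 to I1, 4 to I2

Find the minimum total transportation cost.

One minimum-cost allocation:
  A–I1: 80 × 3 = 240
  B–I2: 40 × 4 = 160
Total = 240 + 160 = 400.
(Supply check: A ships 80; B ships 40.)

400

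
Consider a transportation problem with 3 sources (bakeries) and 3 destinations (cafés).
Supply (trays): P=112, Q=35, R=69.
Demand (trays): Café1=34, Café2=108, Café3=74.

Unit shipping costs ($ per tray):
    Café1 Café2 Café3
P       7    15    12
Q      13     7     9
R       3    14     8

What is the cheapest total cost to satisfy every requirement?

An optimal shipping plan:
  P to Café2: 73 trays
  P to Café3: 39 trays
  Q to Café2: 35 trays
  R to Café1: 34 trays
  R to Café3: 35 trays
Total cost = $2190.

2190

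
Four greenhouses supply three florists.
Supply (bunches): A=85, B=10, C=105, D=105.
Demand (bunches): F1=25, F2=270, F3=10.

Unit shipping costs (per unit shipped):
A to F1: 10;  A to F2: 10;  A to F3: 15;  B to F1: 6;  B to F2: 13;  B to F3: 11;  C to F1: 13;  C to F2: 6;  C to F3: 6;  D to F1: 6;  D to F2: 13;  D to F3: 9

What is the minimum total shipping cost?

One minimum-cost allocation:
  A to F2: 85 × 10 = 850
  B to F2: 10 × 13 = 130
  C to F2: 105 × 6 = 630
  D to F1: 25 × 6 = 150
  D to F2: 70 × 13 = 910
  D to F3: 10 × 9 = 90
Total = 850 + 130 + 630 + 150 + 910 + 90 = 2760.
(Supply check: A ships 85; B ships 10; C ships 105; D ships 105.)

2760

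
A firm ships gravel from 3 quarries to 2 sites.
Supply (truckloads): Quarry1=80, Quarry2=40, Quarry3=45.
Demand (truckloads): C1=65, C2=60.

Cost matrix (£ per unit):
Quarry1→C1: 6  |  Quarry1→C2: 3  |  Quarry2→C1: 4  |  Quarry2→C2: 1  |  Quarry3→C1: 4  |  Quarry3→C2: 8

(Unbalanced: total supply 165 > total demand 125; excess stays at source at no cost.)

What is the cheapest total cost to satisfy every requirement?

400

One minimum-cost allocation:
  Quarry1->C2: 40 truckloads
  Quarry2->C1: 20 truckloads
  Quarry2->C2: 20 truckloads
  Quarry3->C1: 45 truckloads
Total cost = £400.
(Supply check: Quarry1 ships 40; Quarry2 ships 40; Quarry3 ships 45.)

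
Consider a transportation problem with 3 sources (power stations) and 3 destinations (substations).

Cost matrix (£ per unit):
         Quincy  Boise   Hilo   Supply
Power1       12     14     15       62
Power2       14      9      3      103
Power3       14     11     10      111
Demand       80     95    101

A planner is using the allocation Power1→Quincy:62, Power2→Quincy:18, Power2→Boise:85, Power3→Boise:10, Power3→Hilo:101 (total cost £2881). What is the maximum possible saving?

541

Current plan cost = 62·12 + 18·14 + 85·9 + 10·11 + 101·10 = £2881.
Optimal plan:
  Power1–Quincy: 62 × £12 = £744
  Power2–Boise: 2 × £9 = £18
  Power2–Hilo: 101 × £3 = £303
  Power3–Quincy: 18 × £14 = £252
  Power3–Boise: 93 × £11 = £1023
Optimal cost = £2340.
Saving = 2881 − 2340 = £541.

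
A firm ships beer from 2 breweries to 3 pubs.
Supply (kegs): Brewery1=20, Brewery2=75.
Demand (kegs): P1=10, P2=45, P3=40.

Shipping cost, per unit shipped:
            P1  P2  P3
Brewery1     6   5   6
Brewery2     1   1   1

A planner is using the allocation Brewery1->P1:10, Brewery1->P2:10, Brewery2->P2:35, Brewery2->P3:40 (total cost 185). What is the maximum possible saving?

Current plan cost = 10·6 + 10·5 + 35·1 + 40·1 = 185.
Optimal plan:
  Brewery1->P2: 20 kegs
  Brewery2->P1: 10 kegs
  Brewery2->P2: 25 kegs
  Brewery2->P3: 40 kegs
Optimal cost = 175.
Saving = 185 − 175 = 10.

10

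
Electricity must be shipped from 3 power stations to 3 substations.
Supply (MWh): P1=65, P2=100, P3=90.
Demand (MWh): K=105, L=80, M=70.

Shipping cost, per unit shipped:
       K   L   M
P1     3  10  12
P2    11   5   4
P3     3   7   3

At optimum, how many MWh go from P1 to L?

Solving gives:
  P1 to K: 65 × 3 = 195
  P2 to L: 80 × 5 = 400
  P2 to M: 20 × 4 = 80
  P3 to K: 40 × 3 = 120
  P3 to M: 50 × 3 = 150
Total cost = 945.
The route P1→L is not used.

0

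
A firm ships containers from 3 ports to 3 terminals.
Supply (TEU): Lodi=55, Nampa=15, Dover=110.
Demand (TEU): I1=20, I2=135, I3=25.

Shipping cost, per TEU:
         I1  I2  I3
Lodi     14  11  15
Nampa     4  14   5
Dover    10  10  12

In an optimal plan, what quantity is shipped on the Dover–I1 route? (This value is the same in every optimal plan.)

20

Solving gives:
  Lodi->I2: 55 × 11 = 605
  Nampa->I3: 15 × 5 = 75
  Dover->I1: 20 × 10 = 200
  Dover->I2: 80 × 10 = 800
  Dover->I3: 10 × 12 = 120
Total cost = 1800.
So Dover→I1 carries 20 TEU.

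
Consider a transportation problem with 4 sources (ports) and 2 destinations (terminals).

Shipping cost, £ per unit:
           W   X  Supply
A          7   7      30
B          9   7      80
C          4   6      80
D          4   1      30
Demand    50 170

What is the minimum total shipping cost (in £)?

One minimum-cost allocation:
  A to X: 30 TEU
  B to X: 80 TEU
  C to W: 50 TEU
  C to X: 30 TEU
  D to X: 30 TEU
Total cost = £1180.
(Supply check: A ships 30; B ships 80; C ships 80; D ships 30.)

1180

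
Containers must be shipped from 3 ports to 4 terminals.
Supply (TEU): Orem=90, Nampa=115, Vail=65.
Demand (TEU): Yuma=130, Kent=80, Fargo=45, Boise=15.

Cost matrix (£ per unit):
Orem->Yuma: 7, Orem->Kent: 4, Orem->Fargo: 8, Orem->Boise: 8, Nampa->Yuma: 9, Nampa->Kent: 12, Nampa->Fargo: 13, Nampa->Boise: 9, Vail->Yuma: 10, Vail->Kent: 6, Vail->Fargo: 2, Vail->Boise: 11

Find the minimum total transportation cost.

A cheapest plan:
  Orem to Yuma: 30 × £7 = £210
  Orem to Kent: 60 × £4 = £240
  Nampa to Yuma: 100 × £9 = £900
  Nampa to Boise: 15 × £9 = £135
  Vail to Kent: 20 × £6 = £120
  Vail to Fargo: 45 × £2 = £90
Total = 210 + 240 + 900 + 135 + 120 + 90 = £1695.

1695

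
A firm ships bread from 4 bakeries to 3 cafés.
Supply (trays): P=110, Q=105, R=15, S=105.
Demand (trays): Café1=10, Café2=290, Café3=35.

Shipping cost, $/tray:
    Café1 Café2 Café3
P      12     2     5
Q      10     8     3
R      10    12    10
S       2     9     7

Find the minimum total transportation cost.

1940

An optimal shipping plan:
  P to Café2: 110 × $2 = $220
  Q to Café2: 70 × $8 = $560
  Q to Café3: 35 × $3 = $105
  R to Café2: 15 × $12 = $180
  S to Café1: 10 × $2 = $20
  S to Café2: 95 × $9 = $855
Total = 220 + 560 + 105 + 180 + 20 + 855 = $1940.
(Supply check: P ships 110; Q ships 105; R ships 15; S ships 105.)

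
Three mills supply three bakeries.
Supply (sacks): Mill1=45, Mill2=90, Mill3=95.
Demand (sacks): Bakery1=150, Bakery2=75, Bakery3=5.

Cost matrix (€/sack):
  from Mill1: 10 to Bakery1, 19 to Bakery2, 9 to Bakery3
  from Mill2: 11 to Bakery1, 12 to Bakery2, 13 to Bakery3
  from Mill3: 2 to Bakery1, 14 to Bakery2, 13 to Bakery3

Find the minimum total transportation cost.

1700

One minimum-cost allocation:
  Mill1→Bakery1: 40 × €10 = €400
  Mill1→Bakery3: 5 × €9 = €45
  Mill2→Bakery1: 15 × €11 = €165
  Mill2→Bakery2: 75 × €12 = €900
  Mill3→Bakery1: 95 × €2 = €190
Total = 400 + 45 + 165 + 900 + 190 = €1700.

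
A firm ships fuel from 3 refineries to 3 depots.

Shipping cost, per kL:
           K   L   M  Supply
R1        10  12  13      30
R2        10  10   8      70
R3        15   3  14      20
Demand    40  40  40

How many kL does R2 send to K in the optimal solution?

10

The minimum-cost plan:
  R1→K: 30 kL
  R2→K: 10 kL
  R2→L: 20 kL
  R2→M: 40 kL
  R3→L: 20 kL
Total cost = 980.
So R2→K carries 10 kL.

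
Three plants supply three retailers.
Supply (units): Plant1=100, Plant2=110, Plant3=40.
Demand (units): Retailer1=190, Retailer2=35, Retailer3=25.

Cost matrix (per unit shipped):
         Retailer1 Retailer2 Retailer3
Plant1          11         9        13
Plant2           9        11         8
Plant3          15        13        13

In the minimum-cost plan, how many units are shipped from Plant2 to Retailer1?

Optimal shipments:
  Plant1->Retailer1: 65 × 11 = 715
  Plant1->Retailer2: 35 × 9 = 315
  Plant2->Retailer1: 110 × 9 = 990
  Plant3->Retailer1: 15 × 15 = 225
  Plant3->Retailer3: 25 × 13 = 325
Total cost = 2570.
So Plant2→Retailer1 carries 110 units.

110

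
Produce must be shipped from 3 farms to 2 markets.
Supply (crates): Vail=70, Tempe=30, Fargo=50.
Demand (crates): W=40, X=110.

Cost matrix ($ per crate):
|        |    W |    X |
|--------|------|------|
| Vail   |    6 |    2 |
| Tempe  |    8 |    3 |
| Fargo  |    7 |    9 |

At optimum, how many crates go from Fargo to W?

The minimum-cost plan:
  Vail to X: 70 × $2 = $140
  Tempe to X: 30 × $3 = $90
  Fargo to W: 40 × $7 = $280
  Fargo to X: 10 × $9 = $90
Total cost = $600.
So Fargo→W carries 40 crates.

40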